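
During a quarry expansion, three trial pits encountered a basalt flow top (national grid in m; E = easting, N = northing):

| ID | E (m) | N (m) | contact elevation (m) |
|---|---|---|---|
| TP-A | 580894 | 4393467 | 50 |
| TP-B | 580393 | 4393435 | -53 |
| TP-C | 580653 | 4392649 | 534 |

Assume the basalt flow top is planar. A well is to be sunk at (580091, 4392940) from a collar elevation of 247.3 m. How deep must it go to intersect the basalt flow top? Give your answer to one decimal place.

46.2 m

Two edge vectors: TP-A→TP-B = (-501, -32, -103), TP-A→TP-C = (-241, -818, 484).
Normal n = (TP-A→TP-B) × (TP-A→TP-C) = (-99742, 267307, 402106).
So ∂z/∂E = −n_x/n_z = 0.248049022 and ∂z/∂N = −n_y/n_z = −0.664767499.
Intercept c from TP-A: 50 − 144090.19 + 2920634.07 = 2776593.88.
At (580091, 4392940): z_contact = 143891.01 − 2920283.74 + 2776593.88 = 201.15 m.
Depth below ground = 247.3 − 201.15 = 46.2 m.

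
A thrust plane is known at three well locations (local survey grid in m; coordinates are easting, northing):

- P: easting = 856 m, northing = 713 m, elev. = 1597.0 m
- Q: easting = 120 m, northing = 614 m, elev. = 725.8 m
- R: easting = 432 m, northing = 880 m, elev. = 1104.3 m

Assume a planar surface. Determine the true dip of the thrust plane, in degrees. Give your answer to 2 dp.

49.69°

Let the plane be z = a·easting + b·northing + c.
Q−P: −736a − 99b = −871.2;  R−P: −424a + 167b = −492.7.
Solving gives a = 1.17818, b = 0.04101.
Gradient magnitude |∇z| = √(a² + b²) = √(1.38811 + 0.00168) = 1.17889.
True dip = arctan(1.17889) = 49.69°, dipping toward W (azimuth ≈ 268°).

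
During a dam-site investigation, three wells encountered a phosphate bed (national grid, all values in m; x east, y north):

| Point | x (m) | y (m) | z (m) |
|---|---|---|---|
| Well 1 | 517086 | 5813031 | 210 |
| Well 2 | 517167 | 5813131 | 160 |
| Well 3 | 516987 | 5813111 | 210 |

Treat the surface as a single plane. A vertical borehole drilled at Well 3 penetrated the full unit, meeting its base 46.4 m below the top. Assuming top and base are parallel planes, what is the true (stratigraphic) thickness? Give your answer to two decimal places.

Two edge vectors: Well 1→Well 2 = (81, 100, -50), Well 1→Well 3 = (-99, 80, 0).
Normal n = (Well 1→Well 2) × (Well 1→Well 3) = (4000, 4950, 16380).
So ∂z/∂x = −n_x/n_z = −0.24420 and ∂z/∂y = −n_y/n_z = −0.30220.
|∇z| = √(a²+b²) = 0.38853, so dip δ = arctan(0.38853) = 21.23°.
True thickness = vertical thickness × cos δ = 46.4 × cos 21.23° = 43.25 m.

43.25 m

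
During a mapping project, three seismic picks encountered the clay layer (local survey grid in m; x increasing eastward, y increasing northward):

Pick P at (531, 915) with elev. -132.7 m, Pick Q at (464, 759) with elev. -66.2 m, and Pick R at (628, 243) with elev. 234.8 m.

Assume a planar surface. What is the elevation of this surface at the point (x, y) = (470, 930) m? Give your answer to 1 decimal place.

-153.3 m

Let the plane be z = a·x + b·y + c.
Pick Q−Pick P: −67a − 156b = 66.5;  Pick R−Pick P: 97a − 672b = 367.5.
Solving gives a = 0.21015, b = −0.51654.
Then c = -132.7 − a·531 − b·915 = 228.34.
At (470, 930): z = 98.8 − 480.4 + 228.34 = -153.3 m.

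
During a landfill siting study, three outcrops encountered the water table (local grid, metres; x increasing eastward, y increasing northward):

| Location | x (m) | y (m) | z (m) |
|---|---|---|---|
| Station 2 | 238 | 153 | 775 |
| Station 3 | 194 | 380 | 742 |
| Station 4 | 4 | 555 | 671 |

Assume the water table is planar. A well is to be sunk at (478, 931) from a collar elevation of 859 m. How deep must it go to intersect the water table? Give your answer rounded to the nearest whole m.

Let the plane be z = a·x + b·y + c.
Station 3−Station 2: −44a + 227b = −33;  Station 4−Station 2: −234a + 402b = −104.
Solving gives a = 0.29190, b = −0.08879.
Then c = 775 − a·238 − b·153 = 719.11.
At (478, 931): z_contact = 139.5 − 82.7 + 719.11 = 776.0 m.
Depth below ground = 859 − 776.0 = 83 m.

83 m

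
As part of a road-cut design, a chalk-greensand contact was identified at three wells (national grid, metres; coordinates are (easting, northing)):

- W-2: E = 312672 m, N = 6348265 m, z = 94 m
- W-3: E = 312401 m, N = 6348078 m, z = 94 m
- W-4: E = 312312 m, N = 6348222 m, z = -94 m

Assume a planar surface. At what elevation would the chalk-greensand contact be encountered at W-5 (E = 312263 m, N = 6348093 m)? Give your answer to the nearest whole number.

-7 m

Let the plane be z = a·E + b·N + c.
W-3−W-2: −271a − 187b = 0;  W-4−W-2: −360a − 43b = −188.
Solving gives a = 0.63154113, b = −0.91522805.
Then c = 94 − a·312672 − b·6348265 = 5612738.99.
At (312263, 6348093): z = 197206.9 − 5809952.8 + 5612738.99 = -6.9 m.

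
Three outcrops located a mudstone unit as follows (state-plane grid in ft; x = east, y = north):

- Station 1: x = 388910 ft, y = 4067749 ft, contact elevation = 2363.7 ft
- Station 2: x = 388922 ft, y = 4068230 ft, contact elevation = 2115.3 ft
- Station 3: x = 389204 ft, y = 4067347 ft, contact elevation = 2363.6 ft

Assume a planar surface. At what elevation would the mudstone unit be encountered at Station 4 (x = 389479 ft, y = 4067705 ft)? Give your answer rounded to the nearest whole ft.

1997 ft

Let the plane be z = a·x + b·y + c.
Station 2−Station 1: 12a + 481b = −248.4;  Station 3−Station 1: 294a − 402b = −0.1.
Solving gives a = −0.68316648, b = −0.49938046.
Then c = 2363.7 − a·388910 − b·4067749 = 2299408.35.
At (389479, 4067705): z = −266079.0 − 2031332.4 + 2299408.35 = 1997.0 ft.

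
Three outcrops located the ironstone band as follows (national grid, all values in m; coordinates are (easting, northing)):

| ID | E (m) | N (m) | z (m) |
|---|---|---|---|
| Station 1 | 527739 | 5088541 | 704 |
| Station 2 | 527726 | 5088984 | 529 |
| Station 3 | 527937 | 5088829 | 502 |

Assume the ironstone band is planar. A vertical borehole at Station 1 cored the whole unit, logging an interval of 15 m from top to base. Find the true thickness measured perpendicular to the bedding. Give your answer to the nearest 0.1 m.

12.9 m

Let the plane be z = a·E + b·N + c.
Station 2−Station 1: −13a + 443b = −175;  Station 3−Station 1: 198a + 288b = −202.
Solving gives a = −0.42737, b = −0.40758.
|∇z| = √(a²+b²) = 0.59056, so dip δ = arctan(0.59056) = 30.56°.
True thickness = vertical thickness × cos δ = 15 × cos 30.56° = 12.9 m.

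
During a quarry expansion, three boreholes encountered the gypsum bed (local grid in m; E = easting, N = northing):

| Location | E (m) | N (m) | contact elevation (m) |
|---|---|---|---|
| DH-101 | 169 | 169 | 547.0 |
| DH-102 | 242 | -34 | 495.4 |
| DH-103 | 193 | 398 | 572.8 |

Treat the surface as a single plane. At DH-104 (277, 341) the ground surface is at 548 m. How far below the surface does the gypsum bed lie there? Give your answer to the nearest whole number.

9 m

Two edge vectors: DH-101→DH-102 = (73, -203, -51.6), DH-101→DH-103 = (24, 229, 25.8).
Normal n = (DH-101→DH-102) × (DH-101→DH-103) = (6579, -3121.8, 21589).
So ∂z/∂E = −n_x/n_z = −0.30474 and ∂z/∂N = −n_y/n_z = 0.14460.
Intercept c from DH-101: 547 + 51.50 − 24.44 = 574.06.
At (277, 341): z_contact = −84.4 + 49.3 + 574.06 = 539.0 m.
Depth below ground = 548 − 539.0 = 9 m.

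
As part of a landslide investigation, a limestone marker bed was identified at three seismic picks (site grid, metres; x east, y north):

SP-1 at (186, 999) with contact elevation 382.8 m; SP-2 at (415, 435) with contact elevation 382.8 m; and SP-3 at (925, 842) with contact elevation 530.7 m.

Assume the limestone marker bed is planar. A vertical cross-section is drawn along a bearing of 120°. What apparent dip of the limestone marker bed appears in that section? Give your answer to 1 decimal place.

8.3°

Two edge vectors: SP-1→SP-2 = (229, -564, 0), SP-1→SP-3 = (739, -157, 147.9).
Normal n = (SP-1→SP-2) × (SP-1→SP-3) = (-83415.6, -33869.1, 380843).
So ∂z/∂x = −n_x/n_z = 0.21903 and ∂z/∂y = −n_y/n_z = 0.08893.
Unit vector along 120° is (sin 120°, cos 120°) = (0.8660, -0.5000).
Slope in that direction = a·(0.8660) + b·(-0.5000) = 0.14522.
Apparent dip = arctan|0.14522| = 8.3° (true dip is 13.3°, so apparent ≤ true as expected).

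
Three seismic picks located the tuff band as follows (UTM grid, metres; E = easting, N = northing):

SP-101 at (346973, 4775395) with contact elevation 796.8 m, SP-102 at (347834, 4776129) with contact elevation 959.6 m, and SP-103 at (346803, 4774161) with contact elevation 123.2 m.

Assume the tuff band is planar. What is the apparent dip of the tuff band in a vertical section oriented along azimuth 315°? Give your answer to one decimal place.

32.5°

Let the plane be z = a·E + b·N + c.
SP-102−SP-101: 861a + 734b = 162.8;  SP-103−SP-101: −170a − 1234b = −673.6.
Solving gives a = −0.31303, b = 0.58899.
Unit vector along 315° is (sin 315°, cos 315°) = (-0.7071, 0.7071).
Slope in that direction = a·(-0.7071) + b·(0.7071) = 0.63783.
Apparent dip = arctan|0.63783| = 32.5° (true dip is 33.7°, so apparent ≤ true as expected).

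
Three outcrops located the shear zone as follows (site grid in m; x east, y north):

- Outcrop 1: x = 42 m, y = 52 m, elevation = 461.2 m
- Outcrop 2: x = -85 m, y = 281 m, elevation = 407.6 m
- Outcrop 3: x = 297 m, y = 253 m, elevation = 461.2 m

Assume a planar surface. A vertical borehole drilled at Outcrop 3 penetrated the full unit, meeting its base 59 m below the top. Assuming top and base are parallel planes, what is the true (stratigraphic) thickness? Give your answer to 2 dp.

Let the plane be z = a·x + b·y + c.
Outcrop 2−Outcrop 1: −127a + 229b = −53.6;  Outcrop 3−Outcrop 1: 255a + 201b = 0.
Solving gives a = 0.12838, b = −0.16287.
|∇z| = √(a²+b²) = 0.20738, so dip δ = arctan(0.20738) = 11.72°.
True thickness = vertical thickness × cos δ = 59 × cos 11.72° = 57.77 m.

57.77 m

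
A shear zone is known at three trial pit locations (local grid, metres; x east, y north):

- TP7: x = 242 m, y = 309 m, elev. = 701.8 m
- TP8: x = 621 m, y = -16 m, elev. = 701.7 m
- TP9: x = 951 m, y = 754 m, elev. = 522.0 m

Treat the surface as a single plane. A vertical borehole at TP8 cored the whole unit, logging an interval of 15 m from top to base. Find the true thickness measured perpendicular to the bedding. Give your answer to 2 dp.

Let the plane be z = a·x + b·y + c.
TP8−TP7: 379a − 325b = −0.1;  TP9−TP7: 709a + 445b = −179.8.
Solving gives a = −0.14654, b = −0.17058.
|∇z| = √(a²+b²) = 0.22487, so dip δ = arctan(0.22487) = 12.67°.
True thickness = vertical thickness × cos δ = 15 × cos 12.67° = 14.63 m.

14.63 m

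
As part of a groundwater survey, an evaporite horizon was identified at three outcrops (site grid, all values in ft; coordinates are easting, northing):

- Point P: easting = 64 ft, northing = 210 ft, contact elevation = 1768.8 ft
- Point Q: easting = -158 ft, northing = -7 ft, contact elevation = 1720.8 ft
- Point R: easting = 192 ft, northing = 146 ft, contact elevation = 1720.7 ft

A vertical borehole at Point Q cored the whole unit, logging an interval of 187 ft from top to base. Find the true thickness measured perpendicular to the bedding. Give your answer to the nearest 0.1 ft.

Let the plane be z = a·easting + b·northing + c.
Point Q−Point P: −222a − 217b = −48;  Point R−Point P: 128a − 64b = −48.1.
Solving gives a = −0.17544, b = 0.40068.
|∇z| = √(a²+b²) = 0.43741, so dip δ = arctan(0.43741) = 23.62°.
True thickness = vertical thickness × cos δ = 187 × cos 23.62° = 171.3 ft.

171.3 ft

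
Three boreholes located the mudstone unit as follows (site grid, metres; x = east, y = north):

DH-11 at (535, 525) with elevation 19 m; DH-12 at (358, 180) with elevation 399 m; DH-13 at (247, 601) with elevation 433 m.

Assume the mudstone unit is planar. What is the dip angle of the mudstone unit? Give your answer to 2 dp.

57.26°

Two edge vectors: DH-11→DH-12 = (-177, -345, 380), DH-11→DH-13 = (-288, 76, 414).
Normal n = (DH-11→DH-12) × (DH-11→DH-13) = (-171710, -36162, -112812).
So ∂z/∂x = −n_x/n_z = −1.52209 and ∂z/∂y = −n_y/n_z = −0.32055.
Gradient magnitude |∇z| = √(a² + b²) = √(2.31676 + 0.10275) = 1.55548.
True dip = arctan(1.55548) = 57.26°, dipping toward ENE (azimuth ≈ 078°).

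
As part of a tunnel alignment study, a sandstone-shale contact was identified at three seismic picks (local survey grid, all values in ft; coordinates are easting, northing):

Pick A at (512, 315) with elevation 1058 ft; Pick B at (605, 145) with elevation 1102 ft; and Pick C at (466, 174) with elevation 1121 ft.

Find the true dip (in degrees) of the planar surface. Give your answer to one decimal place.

23.4°

Let the plane be z = a·easting + b·northing + c.
Pick B−Pick A: 93a − 170b = 44;  Pick C−Pick A: −46a − 141b = 63.
Solving gives a = −0.21526, b = −0.37658.
Gradient magnitude |∇z| = √(a² + b²) = √(0.04634 + 0.14181) = 0.43376.
True dip = arctan(0.43376) = 23.4°, dipping toward NNE (azimuth ≈ 030°).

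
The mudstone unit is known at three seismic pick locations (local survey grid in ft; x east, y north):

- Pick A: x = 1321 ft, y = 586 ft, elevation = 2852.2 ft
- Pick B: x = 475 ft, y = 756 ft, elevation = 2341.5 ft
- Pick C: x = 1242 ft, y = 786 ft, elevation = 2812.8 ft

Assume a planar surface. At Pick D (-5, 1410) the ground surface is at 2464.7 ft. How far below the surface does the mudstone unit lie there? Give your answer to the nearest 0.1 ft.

387.9 ft

Two edge vectors: Pick A→Pick B = (-846, 170, -510.7), Pick A→Pick C = (-79, 200, -39.4).
Normal n = (Pick A→Pick B) × (Pick A→Pick C) = (95442, 7012.9, -155770).
So ∂z/∂x = −n_x/n_z = 0.612711 and ∂z/∂y = −n_y/n_z = 0.045021.
Intercept c from Pick A: 2852.2 − 809.39 − 26.38 = 2016.43.
At (-5, 1410): z_contact = −3.06 + 63.48 + 2016.43 = 2076.84 ft.
Depth below ground = 2464.7 − 2076.84 = 387.9 ft.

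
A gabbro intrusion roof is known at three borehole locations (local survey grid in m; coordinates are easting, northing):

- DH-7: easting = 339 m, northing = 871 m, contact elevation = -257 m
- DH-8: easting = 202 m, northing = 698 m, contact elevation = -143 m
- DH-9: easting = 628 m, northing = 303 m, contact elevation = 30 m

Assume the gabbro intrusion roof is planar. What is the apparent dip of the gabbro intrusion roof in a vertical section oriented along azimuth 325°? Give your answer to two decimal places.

Two edge vectors: DH-7→DH-8 = (-137, -173, 114), DH-7→DH-9 = (289, -568, 287).
Normal n = (DH-7→DH-8) × (DH-7→DH-9) = (15101, 72265, 127813).
So ∂z/∂easting = −n_x/n_z = −0.11815 and ∂z/∂northing = −n_y/n_z = −0.56540.
Unit vector along 325° is (sin 325°, cos 325°) = (-0.5736, 0.8192).
Slope in that direction = a·(-0.5736) + b·(0.8192) = −0.39538.
Apparent dip = arctan|0.39538| = 21.57° (true dip is 30.0°, so apparent ≤ true as expected).

21.57°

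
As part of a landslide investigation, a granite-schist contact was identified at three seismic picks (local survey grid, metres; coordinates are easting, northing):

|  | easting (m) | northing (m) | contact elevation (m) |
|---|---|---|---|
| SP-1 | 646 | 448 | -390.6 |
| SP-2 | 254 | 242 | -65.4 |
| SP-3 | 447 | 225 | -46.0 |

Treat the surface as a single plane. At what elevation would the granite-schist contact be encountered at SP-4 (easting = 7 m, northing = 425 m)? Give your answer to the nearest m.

-335 m

Let the plane be z = a·easting + b·northing + c.
SP-2−SP-1: −392a − 206b = 325.2;  SP-3−SP-1: −199a − 223b = 344.6.
Solving gives a = −0.03300, b = −1.51584.
Then c = -390.6 − a·646 − b·448 = 309.82.
At (7, 425): z = −0.2 − 644.2 + 309.82 = -334.6 m.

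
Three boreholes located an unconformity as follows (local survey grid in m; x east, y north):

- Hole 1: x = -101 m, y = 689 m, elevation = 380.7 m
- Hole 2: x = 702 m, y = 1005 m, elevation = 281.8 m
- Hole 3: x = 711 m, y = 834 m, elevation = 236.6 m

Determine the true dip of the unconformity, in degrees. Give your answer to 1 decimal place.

Let the plane be z = a·x + b·y + c.
Hole 2−Hole 1: 803a + 316b = −98.9;  Hole 3−Hole 1: 812a + 145b = −144.1.
Solving gives a = −0.22257, b = 0.25261.
Gradient magnitude |∇z| = √(a² + b²) = √(0.04954 + 0.06381) = 0.33668.
True dip = arctan(0.33668) = 18.6°, dipping toward SE (azimuth ≈ 139°).

18.6°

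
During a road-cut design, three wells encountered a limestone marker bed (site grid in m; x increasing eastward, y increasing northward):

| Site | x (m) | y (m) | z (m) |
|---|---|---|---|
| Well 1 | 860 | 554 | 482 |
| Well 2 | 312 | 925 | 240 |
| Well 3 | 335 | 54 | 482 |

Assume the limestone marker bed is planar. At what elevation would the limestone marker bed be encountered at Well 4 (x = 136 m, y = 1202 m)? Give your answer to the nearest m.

119 m

Two edge vectors: Well 1→Well 2 = (-548, 371, -242), Well 1→Well 3 = (-525, -500, 0).
Normal n = (Well 1→Well 2) × (Well 1→Well 3) = (-121000, 127050, 468775).
So ∂z/∂x = −n_x/n_z = 0.25812 and ∂z/∂y = −n_y/n_z = −0.27103.
Intercept c from Well 1: 482 − 221.98 + 150.15 = 410.17.
At (136, 1202): z = 35.1 − 325.8 + 410.17 = 119.5 m.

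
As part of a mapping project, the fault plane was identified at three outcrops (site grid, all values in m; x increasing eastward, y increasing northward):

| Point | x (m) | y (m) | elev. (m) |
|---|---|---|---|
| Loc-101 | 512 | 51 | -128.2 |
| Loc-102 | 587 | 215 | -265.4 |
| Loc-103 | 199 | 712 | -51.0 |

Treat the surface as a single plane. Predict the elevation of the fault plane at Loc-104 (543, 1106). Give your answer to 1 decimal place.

Let the plane be z = a·x + b·y + c.
Loc-102−Loc-101: 75a + 164b = −137.2;  Loc-103−Loc-101: −313a + 661b = 77.2.
Solving gives a = −1.024210, b = −0.368196.
Then c = -128.2 − a·512 − b·51 = 414.97.
At (543, 1106): z = −556.1 − 407.2 + 414.97 = -548.4 m.

-548.4 m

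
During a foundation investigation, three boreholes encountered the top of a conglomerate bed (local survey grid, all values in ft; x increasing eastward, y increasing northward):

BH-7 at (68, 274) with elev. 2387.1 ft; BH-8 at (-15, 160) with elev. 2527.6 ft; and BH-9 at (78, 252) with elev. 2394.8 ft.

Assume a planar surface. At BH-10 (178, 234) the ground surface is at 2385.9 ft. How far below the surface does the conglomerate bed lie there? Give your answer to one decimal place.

53.3 ft

Two edge vectors: BH-7→BH-8 = (-83, -114, 140.5), BH-7→BH-9 = (10, -22, 7.7).
Normal n = (BH-7→BH-8) × (BH-7→BH-9) = (2213.2, 2044.1, 2966).
So ∂z/∂x = −n_x/n_z = −0.74619 and ∂z/∂y = −n_y/n_z = −0.68918.
Intercept c from BH-7: 2387.1 + 50.74 + 188.83 = 2626.68.
At (178, 234): z_contact = −132.82 − 161.27 + 2626.68 = 2332.59 ft.
Depth below ground = 2385.9 − 2332.59 = 53.3 ft.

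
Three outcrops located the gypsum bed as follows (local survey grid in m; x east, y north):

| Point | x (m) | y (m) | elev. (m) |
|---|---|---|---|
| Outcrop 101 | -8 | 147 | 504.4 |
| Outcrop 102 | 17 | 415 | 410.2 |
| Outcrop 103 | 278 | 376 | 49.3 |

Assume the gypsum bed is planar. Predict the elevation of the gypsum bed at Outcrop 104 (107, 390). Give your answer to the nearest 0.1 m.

288.3 m

Let the plane be z = a·x + b·y + c.
Outcrop 102−Outcrop 101: 25a + 268b = −94.2;  Outcrop 103−Outcrop 101: 286a + 229b = −455.1.
Solving gives a = −1.41555, b = −0.21945.
Then c = 504.4 − a·-8 − b·147 = 525.33.
At (107, 390): z = −151.5 − 85.6 + 525.33 = 288.3 m.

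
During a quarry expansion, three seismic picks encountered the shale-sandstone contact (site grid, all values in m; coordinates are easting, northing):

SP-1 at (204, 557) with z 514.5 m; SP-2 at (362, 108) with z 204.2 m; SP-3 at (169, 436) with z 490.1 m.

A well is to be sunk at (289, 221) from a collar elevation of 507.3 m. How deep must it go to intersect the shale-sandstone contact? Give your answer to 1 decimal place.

199.6 m

Let the plane be z = a·easting + b·northing + c.
SP-2−SP-1: 158a − 449b = −310.3;  SP-3−SP-1: −35a − 121b = −24.4.
Solving gives a = −0.76338, b = 0.42246.
Then c = 514.5 − a·204 − b·557 = 434.92.
At (289, 221): z_contact = −220.62 + 93.36 + 434.92 = 307.66 m.
Depth below ground = 507.3 − 307.66 = 199.6 m.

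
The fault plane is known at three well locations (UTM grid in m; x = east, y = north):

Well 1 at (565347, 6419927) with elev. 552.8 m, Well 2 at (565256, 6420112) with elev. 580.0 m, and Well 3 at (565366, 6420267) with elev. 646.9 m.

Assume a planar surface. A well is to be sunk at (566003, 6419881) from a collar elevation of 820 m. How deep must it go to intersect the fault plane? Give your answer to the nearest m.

Two edge vectors: Well 1→Well 2 = (-91, 185, 27.2), Well 1→Well 3 = (19, 340, 94.1).
Normal n = (Well 1→Well 2) × (Well 1→Well 3) = (8160.5, 9079.9, -34455).
So ∂z/∂x = −n_x/n_z = 0.23684516 and ∂z/∂y = −n_y/n_z = 0.26352924.
Intercept c from Well 1: 552.8 − 133899.70 − 1691838.49 = −1825185.39.
At (566003, 6419881): z_contact = 134055.1 + 1691826.4 − 1825185.39 = 696.0 m.
Depth below ground = 820 − 696.0 = 124 m.

124 m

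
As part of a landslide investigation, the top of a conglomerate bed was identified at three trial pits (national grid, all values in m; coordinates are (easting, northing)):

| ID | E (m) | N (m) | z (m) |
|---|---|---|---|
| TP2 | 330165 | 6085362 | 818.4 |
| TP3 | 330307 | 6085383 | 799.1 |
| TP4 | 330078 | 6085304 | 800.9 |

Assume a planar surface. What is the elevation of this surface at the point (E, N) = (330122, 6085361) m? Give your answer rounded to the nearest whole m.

828 m

Two edge vectors: TP2→TP3 = (142, 21, -19.3), TP2→TP4 = (-87, -58, -17.5).
Normal n = (TP2→TP3) × (TP2→TP4) = (-1486.9, 4164.1, -6409).
So ∂z/∂E = −n_x/n_z = −0.23200187 and ∂z/∂N = −n_y/n_z = 0.64972695.
Intercept c from TP2: 818.4 + 76598.90 − 3953823.67 = −3876406.37.
At (330122, 6085361): z = −76588.9 + 3953823.0 − 3876406.37 = 827.7 m.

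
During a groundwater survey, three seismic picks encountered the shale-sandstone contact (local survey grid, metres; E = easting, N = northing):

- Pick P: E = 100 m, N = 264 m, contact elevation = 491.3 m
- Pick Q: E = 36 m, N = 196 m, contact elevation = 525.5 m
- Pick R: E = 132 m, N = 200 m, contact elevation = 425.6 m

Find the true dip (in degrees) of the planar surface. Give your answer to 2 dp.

Let the plane be z = a·E + b·N + c.
Pick Q−Pick P: −64a − 68b = 34.2;  Pick R−Pick P: 32a − 64b = −65.7.
Solving gives a = −1.06129, b = 0.49592.
Gradient magnitude |∇z| = √(a² + b²) = √(1.12633 + 0.24594) = 1.17144.
True dip = arctan(1.17144) = 49.51°, dipping toward ESE (azimuth ≈ 115°).

49.51°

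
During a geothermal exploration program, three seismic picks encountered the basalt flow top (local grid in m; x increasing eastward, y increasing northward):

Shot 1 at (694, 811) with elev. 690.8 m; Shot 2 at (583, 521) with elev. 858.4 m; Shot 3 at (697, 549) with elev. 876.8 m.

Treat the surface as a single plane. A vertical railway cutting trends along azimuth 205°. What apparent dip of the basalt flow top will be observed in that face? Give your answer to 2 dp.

Let the plane be z = a·x + b·y + c.
Shot 2−Shot 1: −111a − 290b = 167.6;  Shot 3−Shot 1: 3a − 262b = 186.
Solving gives a = 0.33483, b = −0.70609.
Unit vector along 205° is (sin 205°, cos 205°) = (-0.4226, -0.9063).
Slope in that direction = a·(-0.4226) + b·(-0.9063) = 0.49843.
Apparent dip = arctan|0.49843| = 26.49° (true dip is 38.0°, so apparent ≤ true as expected).

26.49°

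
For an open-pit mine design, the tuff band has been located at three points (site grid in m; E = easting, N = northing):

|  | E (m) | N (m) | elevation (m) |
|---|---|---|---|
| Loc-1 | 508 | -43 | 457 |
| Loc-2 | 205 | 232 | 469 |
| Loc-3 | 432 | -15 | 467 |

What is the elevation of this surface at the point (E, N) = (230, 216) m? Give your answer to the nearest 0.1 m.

Two edge vectors: Loc-1→Loc-2 = (-303, 275, 12), Loc-1→Loc-3 = (-76, 28, 10).
Normal n = (Loc-1→Loc-2) × (Loc-1→Loc-3) = (2414, 2118, 12416).
So ∂z/∂E = −n_x/n_z = −0.19443 and ∂z/∂N = −n_y/n_z = −0.17059.
Intercept c from Loc-1: 457 + 98.77 − 7.34 = 548.43.
At (230, 216): z = −44.7 − 36.8 + 548.43 = 466.9 m.

466.9 m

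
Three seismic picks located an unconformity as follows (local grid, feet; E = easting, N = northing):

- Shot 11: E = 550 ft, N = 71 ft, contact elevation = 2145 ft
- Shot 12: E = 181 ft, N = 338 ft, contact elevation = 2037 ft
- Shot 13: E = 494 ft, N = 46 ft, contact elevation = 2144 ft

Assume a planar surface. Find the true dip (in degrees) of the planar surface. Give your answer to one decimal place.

Two edge vectors: Shot 11→Shot 12 = (-369, 267, -108), Shot 11→Shot 13 = (-56, -25, -1).
Normal n = (Shot 11→Shot 12) × (Shot 11→Shot 13) = (-2967, 5679, 24177).
So ∂z/∂E = −n_x/n_z = 0.12272 and ∂z/∂N = −n_y/n_z = −0.23489.
Gradient magnitude |∇z| = √(a² + b²) = √(0.01506 + 0.05517) = 0.26502.
True dip = arctan(0.26502) = 14.8°, dipping toward NNW (azimuth ≈ 332°).

14.8°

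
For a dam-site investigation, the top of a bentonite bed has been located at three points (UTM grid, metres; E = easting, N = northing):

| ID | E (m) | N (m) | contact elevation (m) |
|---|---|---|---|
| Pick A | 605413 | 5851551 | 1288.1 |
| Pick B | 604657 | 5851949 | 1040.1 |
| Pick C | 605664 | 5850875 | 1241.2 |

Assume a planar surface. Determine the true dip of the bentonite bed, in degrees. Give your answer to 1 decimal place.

27.1°

Two edge vectors: Pick A→Pick B = (-756, 398, -248), Pick A→Pick C = (251, -676, -46.9).
Normal n = (Pick A→Pick B) × (Pick A→Pick C) = (-186314.2, -97704.4, 411158).
So ∂z/∂E = −n_x/n_z = 0.45315 and ∂z/∂N = −n_y/n_z = 0.23763.
Gradient magnitude |∇z| = √(a² + b²) = √(0.20534 + 0.05647) = 0.51167.
True dip = arctan(0.51167) = 27.1°, dipping toward WSW (azimuth ≈ 242°).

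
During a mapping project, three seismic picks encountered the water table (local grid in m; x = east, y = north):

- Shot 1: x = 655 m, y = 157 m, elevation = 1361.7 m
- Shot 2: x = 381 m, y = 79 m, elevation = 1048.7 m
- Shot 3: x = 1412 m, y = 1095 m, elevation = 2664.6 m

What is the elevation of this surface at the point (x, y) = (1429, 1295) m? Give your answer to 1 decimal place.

Let the plane be z = a·x + b·y + c.
Shot 2−Shot 1: −274a − 78b = −313;  Shot 3−Shot 1: 757a + 938b = 1302.9.
Solving gives a = 0.969701, b = 0.606435.
Then c = 1361.7 − a·655 − b·157 = 631.34.
At (1429, 1295): z = 1385.7 + 785.3 + 631.34 = 2802.4 m.

2802.4 m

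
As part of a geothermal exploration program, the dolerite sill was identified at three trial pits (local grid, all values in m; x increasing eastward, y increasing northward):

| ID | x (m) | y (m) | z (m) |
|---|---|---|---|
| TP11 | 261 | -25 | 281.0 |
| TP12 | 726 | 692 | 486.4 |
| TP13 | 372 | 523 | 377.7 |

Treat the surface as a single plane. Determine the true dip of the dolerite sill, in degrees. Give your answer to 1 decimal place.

15.5°

Let the plane be z = a·x + b·y + c.
TP12−TP11: 465a + 717b = 205.4;  TP13−TP11: 111a + 548b = 96.7.
Solving gives a = 0.24667, b = 0.12650.
Gradient magnitude |∇z| = √(a² + b²) = √(0.06085 + 0.01600) = 0.27722.
True dip = arctan(0.27722) = 15.5°, dipping toward WSW (azimuth ≈ 243°).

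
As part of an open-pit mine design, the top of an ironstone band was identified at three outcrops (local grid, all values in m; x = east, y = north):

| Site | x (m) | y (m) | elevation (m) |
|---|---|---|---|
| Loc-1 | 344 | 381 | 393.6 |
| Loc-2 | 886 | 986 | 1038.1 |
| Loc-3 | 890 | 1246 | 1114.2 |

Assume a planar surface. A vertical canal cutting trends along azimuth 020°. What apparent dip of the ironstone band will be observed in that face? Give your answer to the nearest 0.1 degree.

29.4°

Let the plane be z = a·x + b·y + c.
Loc-2−Loc-1: 542a + 605b = 644.5;  Loc-3−Loc-1: 546a + 865b = 720.6.
Solving gives a = 0.87747, b = 0.27919.
Unit vector along 020° is (sin 20°, cos 20°) = (0.3420, 0.9397).
Slope in that direction = a·(0.3420) + b·(0.9397) = 0.56247.
Apparent dip = arctan|0.56247| = 29.4° (true dip is 42.6°, so apparent ≤ true as expected).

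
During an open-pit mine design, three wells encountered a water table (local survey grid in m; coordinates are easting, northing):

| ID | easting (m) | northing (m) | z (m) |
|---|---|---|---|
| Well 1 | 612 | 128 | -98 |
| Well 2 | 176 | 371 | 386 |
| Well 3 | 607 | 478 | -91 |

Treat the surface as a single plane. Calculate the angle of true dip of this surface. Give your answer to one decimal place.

Two edge vectors: Well 1→Well 2 = (-436, 243, 484), Well 1→Well 3 = (-5, 350, 7).
Normal n = (Well 1→Well 2) × (Well 1→Well 3) = (-167699, 632, -151385).
So ∂z/∂easting = −n_x/n_z = −1.10776 and ∂z/∂northing = −n_y/n_z = 0.00417.
Gradient magnitude |∇z| = √(a² + b²) = √(1.22714 + 0.00002) = 1.10777.
True dip = arctan(1.10777) = 47.9°, dipping toward E (azimuth ≈ 090°).

47.9°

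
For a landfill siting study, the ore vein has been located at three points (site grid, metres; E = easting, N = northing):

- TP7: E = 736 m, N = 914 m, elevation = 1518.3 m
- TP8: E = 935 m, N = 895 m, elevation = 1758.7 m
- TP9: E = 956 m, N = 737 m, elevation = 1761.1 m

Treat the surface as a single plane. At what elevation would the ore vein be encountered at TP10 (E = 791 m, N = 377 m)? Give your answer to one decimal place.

Two edge vectors: TP7→TP8 = (199, -19, 240.4), TP7→TP9 = (220, -177, 242.8).
Normal n = (TP7→TP8) × (TP7→TP9) = (37937.6, 4570.8, -31043).
So ∂z/∂E = −n_x/n_z = 1.22210 and ∂z/∂N = −n_y/n_z = 0.14724.
Intercept c from TP7: 1518.3 − 899.46 − 134.58 = 484.26.
At (791, 377): z = 966.7 + 55.5 + 484.26 = 1506.4 m.

1506.4 m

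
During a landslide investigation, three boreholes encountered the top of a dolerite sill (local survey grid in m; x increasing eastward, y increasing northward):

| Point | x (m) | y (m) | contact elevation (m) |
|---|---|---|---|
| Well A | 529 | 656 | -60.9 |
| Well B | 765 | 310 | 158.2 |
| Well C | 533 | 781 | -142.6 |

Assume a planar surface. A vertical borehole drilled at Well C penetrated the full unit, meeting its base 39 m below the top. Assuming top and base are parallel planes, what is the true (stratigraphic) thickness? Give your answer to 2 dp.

32.65 m

Let the plane be z = a·x + b·y + c.
Well B−Well A: 236a − 346b = 219.1;  Well C−Well A: 4a + 125b = −81.7.
Solving gives a = −0.02852, b = −0.65269.
|∇z| = √(a²+b²) = 0.65331, so dip δ = arctan(0.65331) = 33.16°.
True thickness = vertical thickness × cos δ = 39 × cos 33.16° = 32.65 m.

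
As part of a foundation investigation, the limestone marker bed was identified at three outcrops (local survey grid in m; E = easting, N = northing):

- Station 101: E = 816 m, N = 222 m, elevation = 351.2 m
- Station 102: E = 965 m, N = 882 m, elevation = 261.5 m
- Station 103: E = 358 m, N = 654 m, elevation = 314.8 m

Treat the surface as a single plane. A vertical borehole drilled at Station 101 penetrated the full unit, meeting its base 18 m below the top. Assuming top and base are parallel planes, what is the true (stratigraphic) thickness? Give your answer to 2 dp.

Two edge vectors: Station 101→Station 102 = (149, 660, -89.7), Station 101→Station 103 = (-458, 432, -36.4).
Normal n = (Station 101→Station 102) × (Station 101→Station 103) = (14726.4, 46506.2, 366648).
So ∂z/∂E = −n_x/n_z = −0.04016 and ∂z/∂N = −n_y/n_z = −0.12684.
|∇z| = √(a²+b²) = 0.13305, so dip δ = arctan(0.13305) = 7.58°.
True thickness = vertical thickness × cos δ = 18 × cos 7.58° = 17.84 m.

17.84 m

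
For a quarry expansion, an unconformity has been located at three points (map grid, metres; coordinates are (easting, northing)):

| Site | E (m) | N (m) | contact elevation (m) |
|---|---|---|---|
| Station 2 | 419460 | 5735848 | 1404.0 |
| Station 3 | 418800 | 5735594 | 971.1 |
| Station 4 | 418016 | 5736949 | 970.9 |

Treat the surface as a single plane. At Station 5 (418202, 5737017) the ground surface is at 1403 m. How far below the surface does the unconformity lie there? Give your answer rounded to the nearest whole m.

Two edge vectors: Station 2→Station 3 = (-660, -254, -432.9), Station 2→Station 4 = (-1444, 1101, -433.1).
Normal n = (Station 2→Station 3) × (Station 2→Station 4) = (586630.3, 339261.6, -1093436).
So ∂z/∂E = −n_x/n_z = 0.53650172 and ∂z/∂N = −n_y/n_z = 0.31027111.
Intercept c from Station 2: 1404 − 225041.01 − 1779667.92 = −2003304.93.
At (418202, 5737017): z_contact = 224366.1 + 1780030.6 − 2003304.93 = 1091.8 m.
Depth below ground = 1403 − 1091.8 = 311 m.

311 m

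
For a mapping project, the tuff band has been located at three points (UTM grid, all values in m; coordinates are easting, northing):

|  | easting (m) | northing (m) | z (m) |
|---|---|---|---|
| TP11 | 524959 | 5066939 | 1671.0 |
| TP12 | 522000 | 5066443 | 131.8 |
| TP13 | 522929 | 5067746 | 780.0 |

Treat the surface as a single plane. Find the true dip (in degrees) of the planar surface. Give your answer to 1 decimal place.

Two edge vectors: TP11→TP12 = (-2959, -496, -1539.2), TP11→TP13 = (-2030, 807, -891).
Normal n = (TP11→TP12) × (TP11→TP13) = (1684070.4, 488107, -3394793).
So ∂z/∂easting = −n_x/n_z = 0.49607 and ∂z/∂northing = −n_y/n_z = 0.14378.
Gradient magnitude |∇z| = √(a² + b²) = √(0.24609 + 0.02067) = 0.51649.
True dip = arctan(0.51649) = 27.3°, dipping toward WSW (azimuth ≈ 254°).

27.3°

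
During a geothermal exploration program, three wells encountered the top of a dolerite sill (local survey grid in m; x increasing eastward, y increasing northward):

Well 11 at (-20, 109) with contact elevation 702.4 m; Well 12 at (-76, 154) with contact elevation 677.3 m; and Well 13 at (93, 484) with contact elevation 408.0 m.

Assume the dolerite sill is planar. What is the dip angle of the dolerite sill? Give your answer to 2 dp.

Let the plane be z = a·x + b·y + c.
Well 12−Well 11: −56a + 45b = −25.1;  Well 13−Well 11: 113a + 375b = −294.4.
Solving gives a = −0.14704, b = −0.74076.
Gradient magnitude |∇z| = √(a² + b²) = √(0.02162 + 0.54872) = 0.75521.
True dip = arctan(0.75521) = 37.06°, dipping toward N (azimuth ≈ 011°).

37.06°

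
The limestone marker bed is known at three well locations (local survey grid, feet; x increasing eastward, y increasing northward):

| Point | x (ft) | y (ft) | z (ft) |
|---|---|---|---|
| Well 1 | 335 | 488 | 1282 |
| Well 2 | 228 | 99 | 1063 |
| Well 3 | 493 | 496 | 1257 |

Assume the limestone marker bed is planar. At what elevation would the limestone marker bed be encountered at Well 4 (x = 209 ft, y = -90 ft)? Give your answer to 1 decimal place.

Two edge vectors: Well 1→Well 2 = (-107, -389, -219), Well 1→Well 3 = (158, 8, -25).
Normal n = (Well 1→Well 2) × (Well 1→Well 3) = (11477, -37277, 60606).
So ∂z/∂x = −n_x/n_z = −0.18937 and ∂z/∂y = −n_y/n_z = 0.61507.
Intercept c from Well 1: 1282 + 63.44 − 300.15 = 1045.28.
At (209, -90): z = −39.6 − 55.4 + 1045.28 = 950.3 ft.

950.3 ft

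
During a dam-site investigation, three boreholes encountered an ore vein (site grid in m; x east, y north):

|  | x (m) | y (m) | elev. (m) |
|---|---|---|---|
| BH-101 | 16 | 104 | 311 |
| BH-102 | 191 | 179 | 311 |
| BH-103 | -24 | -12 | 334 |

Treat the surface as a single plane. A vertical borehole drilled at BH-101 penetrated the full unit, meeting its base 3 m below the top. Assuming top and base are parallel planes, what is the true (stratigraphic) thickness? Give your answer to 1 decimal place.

2.9 m

Two edge vectors: BH-101→BH-102 = (175, 75, 0), BH-101→BH-103 = (-40, -116, 23).
Normal n = (BH-101→BH-102) × (BH-101→BH-103) = (1725, -4025, -17300).
So ∂z/∂x = −n_x/n_z = 0.09971 and ∂z/∂y = −n_y/n_z = −0.23266.
|∇z| = √(a²+b²) = 0.25313, so dip δ = arctan(0.25313) = 14.20°.
True thickness = vertical thickness × cos δ = 3 × cos 14.20° = 2.9 m.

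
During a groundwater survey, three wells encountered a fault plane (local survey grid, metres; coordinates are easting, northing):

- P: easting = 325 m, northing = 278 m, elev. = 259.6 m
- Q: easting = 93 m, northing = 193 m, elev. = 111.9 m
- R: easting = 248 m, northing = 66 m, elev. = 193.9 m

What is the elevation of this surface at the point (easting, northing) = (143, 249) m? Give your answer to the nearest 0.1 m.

147.2 m

Let the plane be z = a·easting + b·northing + c.
Q−P: −232a − 85b = −147.7;  R−P: −77a − 212b = −65.7.
Solving gives a = 0.60339, b = 0.09075.
Then c = 259.6 − a·325 − b·278 = 38.27.
At (143, 249): z = 86.3 + 22.6 + 38.27 = 147.2 m.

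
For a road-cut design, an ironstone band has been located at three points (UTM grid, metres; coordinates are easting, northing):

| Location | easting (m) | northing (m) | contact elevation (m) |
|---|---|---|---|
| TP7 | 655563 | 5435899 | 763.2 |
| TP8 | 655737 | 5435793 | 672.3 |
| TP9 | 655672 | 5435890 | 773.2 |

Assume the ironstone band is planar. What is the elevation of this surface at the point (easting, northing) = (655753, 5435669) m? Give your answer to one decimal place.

530.7 m

Let the plane be z = a·easting + b·northing + c.
TP8−TP7: 174a − 106b = −90.9;  TP9−TP7: 109a − 9b = 10.
Solving gives a = 0.188035643, b = 1.166209451.
Then c = 763.2 − a·655563 − b·5435899 = −6461902.80.
At (655753, 5435669): z = 123304.9 + 6339128.6 − 6461902.80 = 530.7 m.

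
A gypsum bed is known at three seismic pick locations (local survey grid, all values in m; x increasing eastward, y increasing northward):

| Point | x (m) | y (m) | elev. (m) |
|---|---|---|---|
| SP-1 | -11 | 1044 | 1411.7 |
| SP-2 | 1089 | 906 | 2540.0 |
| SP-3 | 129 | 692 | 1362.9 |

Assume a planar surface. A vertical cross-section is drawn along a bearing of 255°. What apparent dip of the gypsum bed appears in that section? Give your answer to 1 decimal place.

50.4°

Let the plane be z = a·x + b·y + c.
SP-2−SP-1: 1100a − 138b = 1128.3;  SP-3−SP-1: 140a − 352b = −48.8.
Solving gives a = 1.09790, b = 0.57530.
Unit vector along 255° is (sin 255°, cos 255°) = (-0.9659, -0.2588).
Slope in that direction = a·(-0.9659) + b·(-0.2588) = −1.20939.
Apparent dip = arctan|1.20939| = 50.4° (true dip is 51.1°, so apparent ≤ true as expected).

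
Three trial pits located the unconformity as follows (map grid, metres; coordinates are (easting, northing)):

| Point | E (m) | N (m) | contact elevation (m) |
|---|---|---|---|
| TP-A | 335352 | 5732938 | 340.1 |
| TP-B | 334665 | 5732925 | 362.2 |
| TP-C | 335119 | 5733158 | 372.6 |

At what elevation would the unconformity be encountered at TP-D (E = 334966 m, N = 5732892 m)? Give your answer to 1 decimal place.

Let the plane be z = a·E + b·N + c.
TP-B−TP-A: −687a − 13b = 22.1;  TP-C−TP-A: −233a + 220b = 32.5.
Solving gives a = −0.034277319, b = 0.111424476.
Then c = 340.1 − a·335352 − b·5732938 = −626954.54.
At (334966, 5732892): z = −11481.7 + 638784.5 − 626954.54 = 348.2 m.

348.2 m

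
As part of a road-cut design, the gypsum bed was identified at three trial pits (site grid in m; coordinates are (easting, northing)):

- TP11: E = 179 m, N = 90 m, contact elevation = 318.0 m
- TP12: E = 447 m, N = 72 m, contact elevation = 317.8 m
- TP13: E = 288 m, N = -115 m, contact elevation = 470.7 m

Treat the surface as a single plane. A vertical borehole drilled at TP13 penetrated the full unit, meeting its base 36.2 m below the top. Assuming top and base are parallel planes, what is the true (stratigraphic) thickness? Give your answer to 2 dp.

Let the plane be z = a·E + b·N + c.
TP12−TP11: 268a − 18b = −0.2;  TP13−TP11: 109a − 205b = 152.7.
Solving gives a = −0.05266, b = −0.77288.
|∇z| = √(a²+b²) = 0.77467, so dip δ = arctan(0.77467) = 37.76°.
True thickness = vertical thickness × cos δ = 36.2 × cos 37.76° = 28.62 m.

28.62 m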